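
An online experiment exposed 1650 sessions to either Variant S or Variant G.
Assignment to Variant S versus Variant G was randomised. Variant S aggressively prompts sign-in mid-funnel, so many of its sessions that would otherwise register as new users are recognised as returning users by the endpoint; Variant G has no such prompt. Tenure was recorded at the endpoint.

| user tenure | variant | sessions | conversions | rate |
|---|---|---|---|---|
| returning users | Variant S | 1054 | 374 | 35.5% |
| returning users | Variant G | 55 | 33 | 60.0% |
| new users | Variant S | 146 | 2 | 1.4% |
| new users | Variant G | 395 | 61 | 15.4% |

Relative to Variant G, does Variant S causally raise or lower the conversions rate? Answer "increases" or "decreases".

increases

User tenure lies on the pathway variant → user tenure → outcome, so adjusting for it blocks the indirect effect. For the total causal effect of variant, use the unadjusted pooled rates.
Pooled: Variant S 31.3% vs Variant G 20.9%; Variant S is higher overall.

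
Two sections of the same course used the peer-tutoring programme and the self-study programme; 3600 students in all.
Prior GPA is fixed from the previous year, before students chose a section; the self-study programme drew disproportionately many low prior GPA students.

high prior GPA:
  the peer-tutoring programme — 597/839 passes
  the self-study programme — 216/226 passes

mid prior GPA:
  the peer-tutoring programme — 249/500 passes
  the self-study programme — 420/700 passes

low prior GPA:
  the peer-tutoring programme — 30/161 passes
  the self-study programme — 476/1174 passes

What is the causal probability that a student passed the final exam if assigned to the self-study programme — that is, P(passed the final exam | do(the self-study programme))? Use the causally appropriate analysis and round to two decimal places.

Within every prior GPA band level the self-study programme has the higher rate, yet pooled the peer-tutoring programme does — Simpson's reversal.
The imbalance in prior GPA band arose from how students were allocated, not from anything the teaching method did; and prior GPA band independently affects the outcome. The pooled gap is confounded — condition on prior GPA band.
Standardising the self-study programme to the population prior GPA band mix: 0.296·216/226 + 0.333·420/700 + 0.371·476/1174 = 0.633.

0.63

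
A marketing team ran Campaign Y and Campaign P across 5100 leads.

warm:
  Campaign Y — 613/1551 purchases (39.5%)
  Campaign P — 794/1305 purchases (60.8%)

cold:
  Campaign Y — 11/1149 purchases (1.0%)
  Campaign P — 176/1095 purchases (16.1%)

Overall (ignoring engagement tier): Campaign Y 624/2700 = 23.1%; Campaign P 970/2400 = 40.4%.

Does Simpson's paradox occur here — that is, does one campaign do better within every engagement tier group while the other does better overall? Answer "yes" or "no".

Within each engagement tier level (warm 39.5% vs 60.8%; cold 1.0% vs 16.1%), Campaign P has the higher rate every time. Pooled: 23.1% vs 40.4% — Campaign P has the higher rate overall. They agree.

no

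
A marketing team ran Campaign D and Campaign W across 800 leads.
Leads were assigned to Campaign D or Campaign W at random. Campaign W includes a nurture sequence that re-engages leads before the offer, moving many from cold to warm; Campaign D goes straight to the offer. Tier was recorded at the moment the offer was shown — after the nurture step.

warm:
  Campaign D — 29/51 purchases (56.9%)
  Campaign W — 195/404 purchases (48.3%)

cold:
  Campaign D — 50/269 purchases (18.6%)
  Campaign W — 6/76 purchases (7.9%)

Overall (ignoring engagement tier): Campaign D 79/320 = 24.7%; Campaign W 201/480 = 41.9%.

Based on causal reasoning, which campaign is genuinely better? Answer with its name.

The distribution of engagement tier is itself part of what the campaign does — it is an intermediate outcome. Holding it fixed would remove that part of the effect; the total effect is the pooled difference.
Pooled: Campaign D 24.7% vs Campaign W 41.9%; Campaign W is higher overall.

Campaign W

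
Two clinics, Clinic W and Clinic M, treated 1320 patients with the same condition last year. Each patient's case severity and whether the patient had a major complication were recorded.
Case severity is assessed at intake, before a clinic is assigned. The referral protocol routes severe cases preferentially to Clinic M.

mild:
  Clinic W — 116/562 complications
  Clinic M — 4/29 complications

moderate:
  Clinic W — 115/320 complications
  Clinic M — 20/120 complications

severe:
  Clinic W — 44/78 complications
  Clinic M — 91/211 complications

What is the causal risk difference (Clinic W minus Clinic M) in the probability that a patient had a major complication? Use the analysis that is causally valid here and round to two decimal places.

+0.12

Case severity is set before the clinic has any effect — it is not caused by the clinic — and it independently drives the outcome. That makes it a confounder, so the causal comparison is within case severity levels.
Adjusting over the population distribution of case severity: 0.448·(0.206−0.138) + 0.333·(0.359−0.167) + 0.219·(0.564−0.431) = +0.124.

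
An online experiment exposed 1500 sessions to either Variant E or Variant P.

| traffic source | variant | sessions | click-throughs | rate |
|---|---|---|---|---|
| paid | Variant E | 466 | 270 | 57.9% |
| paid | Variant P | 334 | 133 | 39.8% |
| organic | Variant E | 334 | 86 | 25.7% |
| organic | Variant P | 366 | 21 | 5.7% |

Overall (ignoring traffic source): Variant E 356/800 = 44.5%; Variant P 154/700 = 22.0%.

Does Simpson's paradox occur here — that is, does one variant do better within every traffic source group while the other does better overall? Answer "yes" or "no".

Within each traffic source level (paid 57.9% vs 39.8%; organic 25.7% vs 5.7%), Variant E has the higher rate every time. Pooled: 44.5% vs 22.0% — Variant E has the higher rate overall. They agree.

no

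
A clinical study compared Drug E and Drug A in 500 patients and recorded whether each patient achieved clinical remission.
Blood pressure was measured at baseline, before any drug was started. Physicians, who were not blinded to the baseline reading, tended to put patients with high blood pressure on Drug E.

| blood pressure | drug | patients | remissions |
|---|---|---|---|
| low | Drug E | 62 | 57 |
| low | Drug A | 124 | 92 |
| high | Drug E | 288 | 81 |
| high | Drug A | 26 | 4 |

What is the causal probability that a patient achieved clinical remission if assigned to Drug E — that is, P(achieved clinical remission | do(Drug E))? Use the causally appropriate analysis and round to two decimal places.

0.52

The stratified and pooled comparisons disagree (Drug E wins within each blood pressure; Drug A wins overall), so the answer turns on the causal role of blood pressure.
Nothing the drug does changes blood pressure; the imbalance is an allocation artefact. With blood pressure also predicting the outcome, the pooled figure is confounded, and the within-stratum comparison is the causal one.
Standardising Drug E to the population blood pressure mix: 0.372·57/62 + 0.628·81/288 = 0.519.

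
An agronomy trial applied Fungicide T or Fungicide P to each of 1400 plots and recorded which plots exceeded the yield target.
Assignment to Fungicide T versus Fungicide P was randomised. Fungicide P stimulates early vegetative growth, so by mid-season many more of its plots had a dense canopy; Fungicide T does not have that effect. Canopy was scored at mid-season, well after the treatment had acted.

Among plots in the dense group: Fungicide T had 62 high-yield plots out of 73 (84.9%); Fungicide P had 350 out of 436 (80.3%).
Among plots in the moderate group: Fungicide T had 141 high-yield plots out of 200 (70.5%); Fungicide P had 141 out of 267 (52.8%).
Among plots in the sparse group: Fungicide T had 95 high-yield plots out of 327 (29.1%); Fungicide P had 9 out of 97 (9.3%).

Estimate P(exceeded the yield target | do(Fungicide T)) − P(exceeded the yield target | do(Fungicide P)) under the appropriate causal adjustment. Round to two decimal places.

-0.13

Mid-season canopy is downstream of the fungicide. One should not condition on a consequence of treatment, so the overall rates are the right comparison.
The causal difference is the pooled difference: 0.497 − 0.625 = -0.128.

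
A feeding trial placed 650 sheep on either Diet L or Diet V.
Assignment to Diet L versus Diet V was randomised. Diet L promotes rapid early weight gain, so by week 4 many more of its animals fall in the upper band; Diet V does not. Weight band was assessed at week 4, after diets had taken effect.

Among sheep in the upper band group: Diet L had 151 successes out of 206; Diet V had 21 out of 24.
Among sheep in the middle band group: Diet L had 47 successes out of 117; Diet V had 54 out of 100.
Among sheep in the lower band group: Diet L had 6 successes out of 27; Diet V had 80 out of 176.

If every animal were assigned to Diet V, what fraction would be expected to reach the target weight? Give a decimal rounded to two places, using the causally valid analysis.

Within every week-4 weight band level Diet V has the higher rate, yet pooled Diet L does — Simpson's reversal.
Week-4 weight band here is a post-treatment variable shaped by the diet; conditioning on it would introduce bias rather than remove it. The overall comparison is the causal one.
So P(outcome | do(Diet V)) is just the pooled rate for Diet V: 155/300 = 0.517.

0.52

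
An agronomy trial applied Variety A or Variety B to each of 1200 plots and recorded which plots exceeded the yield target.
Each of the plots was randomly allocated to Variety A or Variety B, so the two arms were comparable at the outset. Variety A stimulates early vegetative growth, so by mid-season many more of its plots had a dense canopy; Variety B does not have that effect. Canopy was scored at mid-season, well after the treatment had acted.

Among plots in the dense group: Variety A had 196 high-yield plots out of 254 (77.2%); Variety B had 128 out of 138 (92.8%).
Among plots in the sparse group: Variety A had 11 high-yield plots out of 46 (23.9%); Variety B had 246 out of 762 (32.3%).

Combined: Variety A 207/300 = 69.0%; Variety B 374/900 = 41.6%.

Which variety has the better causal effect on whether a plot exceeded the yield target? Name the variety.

Variety A

The mid-season canopy-specific comparison favours Variety B throughout, but the pooled figures favour Variety A. The question is whether to condition on mid-season canopy.
Stratifying would compare varietys among plots the varietys themselves sorted into mid-season canopy groups — a form of selection on an intermediate. The unconditioned pooled rates give the total causal effect.
Pooled: Variety A 69.0% vs Variety B 41.6%; Variety A is higher overall.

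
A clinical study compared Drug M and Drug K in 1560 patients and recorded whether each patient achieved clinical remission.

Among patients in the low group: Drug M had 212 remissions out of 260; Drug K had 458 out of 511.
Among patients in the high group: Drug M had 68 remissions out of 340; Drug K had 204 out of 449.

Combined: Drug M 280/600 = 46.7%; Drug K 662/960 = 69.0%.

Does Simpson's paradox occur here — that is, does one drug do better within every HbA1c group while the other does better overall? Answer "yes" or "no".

Within each HbA1c level (low 81.5% vs 89.6%; high 20.0% vs 45.4%), Drug K has the higher rate every time. Pooled: 46.7% vs 69.0% — Drug K has the higher rate overall. They agree.

no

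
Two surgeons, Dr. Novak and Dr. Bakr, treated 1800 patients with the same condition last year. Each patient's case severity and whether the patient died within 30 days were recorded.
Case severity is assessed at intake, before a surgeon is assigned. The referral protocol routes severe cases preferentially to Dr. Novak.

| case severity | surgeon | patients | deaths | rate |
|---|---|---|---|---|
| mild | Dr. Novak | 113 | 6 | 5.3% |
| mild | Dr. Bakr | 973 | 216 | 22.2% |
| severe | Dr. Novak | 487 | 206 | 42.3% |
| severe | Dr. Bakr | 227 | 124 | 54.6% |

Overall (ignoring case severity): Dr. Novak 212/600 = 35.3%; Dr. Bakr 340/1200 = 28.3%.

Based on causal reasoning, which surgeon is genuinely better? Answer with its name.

Dr. Novak

Since case severity is a pre-existing factor (not a product of the surgeon) and it affects the outcome on its own, it is a confounder. The stratified rates, not the pooled rate, identify the causal effect.
Within each level — mild: 5.3% vs 22.2%; severe: 42.3% vs 54.6% — Dr. Novak is lower every time.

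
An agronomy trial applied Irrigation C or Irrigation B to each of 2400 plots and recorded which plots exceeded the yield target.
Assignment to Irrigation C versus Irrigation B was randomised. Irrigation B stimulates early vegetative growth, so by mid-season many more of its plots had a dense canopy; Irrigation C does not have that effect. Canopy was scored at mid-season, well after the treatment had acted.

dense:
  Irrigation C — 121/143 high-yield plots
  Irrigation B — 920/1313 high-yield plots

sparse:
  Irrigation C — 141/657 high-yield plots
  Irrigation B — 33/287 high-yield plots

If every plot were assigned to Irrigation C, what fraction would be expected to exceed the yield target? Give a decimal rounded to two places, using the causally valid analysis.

The stratified and pooled comparisons disagree (Irrigation C wins within each mid-season canopy; Irrigation B wins overall), so the answer turns on the causal role of mid-season canopy.
Mid-season canopy here is a post-treatment variable shaped by the irrigation; conditioning on it would introduce bias rather than remove it. The overall comparison is the causal one.
So P(outcome | do(Irrigation C)) is just the pooled rate for Irrigation C: 262/800 = 0.328.

0.33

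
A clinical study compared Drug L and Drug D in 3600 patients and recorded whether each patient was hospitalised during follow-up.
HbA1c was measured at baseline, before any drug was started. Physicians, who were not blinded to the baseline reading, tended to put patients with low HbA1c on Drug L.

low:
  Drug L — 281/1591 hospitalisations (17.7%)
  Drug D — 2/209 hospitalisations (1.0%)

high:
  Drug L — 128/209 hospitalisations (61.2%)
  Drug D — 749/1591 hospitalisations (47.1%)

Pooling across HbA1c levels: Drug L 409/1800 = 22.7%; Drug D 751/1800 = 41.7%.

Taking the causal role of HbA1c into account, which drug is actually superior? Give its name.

Drug D

Since HbA1c is a pre-existing factor (not a product of the drug) and it affects the outcome on its own, it is a confounder. The stratified rates, not the pooled rate, identify the causal effect.
Within each level — low: 17.7% vs 1.0%; high: 61.2% vs 47.1% — Drug D is lower every time.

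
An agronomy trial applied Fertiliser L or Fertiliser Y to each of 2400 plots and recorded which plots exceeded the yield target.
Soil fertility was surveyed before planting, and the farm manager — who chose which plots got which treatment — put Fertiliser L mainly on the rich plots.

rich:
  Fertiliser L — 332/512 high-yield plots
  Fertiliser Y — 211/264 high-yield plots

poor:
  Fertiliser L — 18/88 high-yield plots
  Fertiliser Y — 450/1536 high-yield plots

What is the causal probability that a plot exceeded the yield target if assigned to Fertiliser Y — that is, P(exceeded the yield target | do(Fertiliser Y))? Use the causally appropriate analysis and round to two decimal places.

0.46

Within every soil fertility level Fertiliser Y has the higher rate, yet pooled Fertiliser L does — Simpson's reversal.
Soil fertility is set before the fertiliser has any effect — it is not caused by the fertiliser — and it independently drives the outcome. That makes it a confounder, so the causal comparison is within soil fertility levels.
Standardising Fertiliser Y to the population soil fertility mix: 0.323·211/264 + 0.677·450/1536 = 0.457.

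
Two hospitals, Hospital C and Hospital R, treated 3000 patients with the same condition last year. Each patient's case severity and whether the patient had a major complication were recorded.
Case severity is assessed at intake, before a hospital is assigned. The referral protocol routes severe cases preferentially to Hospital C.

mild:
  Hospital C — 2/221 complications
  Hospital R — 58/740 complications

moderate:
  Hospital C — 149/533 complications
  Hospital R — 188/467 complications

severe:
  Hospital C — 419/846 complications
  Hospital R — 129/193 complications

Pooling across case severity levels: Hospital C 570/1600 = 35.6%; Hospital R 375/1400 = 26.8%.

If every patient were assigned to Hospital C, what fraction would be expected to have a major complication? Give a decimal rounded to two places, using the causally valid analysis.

The stratified and pooled comparisons disagree (Hospital C wins within each case severity; Hospital R wins overall), so the answer turns on the causal role of case severity.
The imbalance in case severity arose from how patients were allocated, not from anything the hospital did; and case severity independently affects the outcome. The pooled gap is confounded — condition on case severity.
Standardising Hospital C to the population case severity mix: 0.320·2/221 + 0.333·149/533 + 0.346·419/846 = 0.268.

0.27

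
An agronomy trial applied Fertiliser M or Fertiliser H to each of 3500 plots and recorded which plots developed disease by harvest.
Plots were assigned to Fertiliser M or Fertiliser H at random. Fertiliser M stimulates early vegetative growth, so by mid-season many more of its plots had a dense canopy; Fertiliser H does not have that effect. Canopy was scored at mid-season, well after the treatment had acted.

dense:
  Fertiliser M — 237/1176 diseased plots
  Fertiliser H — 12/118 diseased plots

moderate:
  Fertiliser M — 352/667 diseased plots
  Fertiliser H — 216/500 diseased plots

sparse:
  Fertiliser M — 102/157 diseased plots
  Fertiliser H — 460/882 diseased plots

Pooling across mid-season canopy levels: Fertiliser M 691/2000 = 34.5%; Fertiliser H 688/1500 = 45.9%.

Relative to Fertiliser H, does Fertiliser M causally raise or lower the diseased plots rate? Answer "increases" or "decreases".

The mid-season canopy-specific comparison favours Fertiliser H throughout, but the pooled figures favour Fertiliser M. The question is whether to condition on mid-season canopy.
Mid-season canopy lies on the pathway fertiliser → mid-season canopy → outcome, so adjusting for it blocks the indirect effect. For the total causal effect of fertiliser, use the unadjusted pooled rates.
Pooled: Fertiliser M 34.5% vs Fertiliser H 45.9%; Fertiliser M is lower overall.

decreases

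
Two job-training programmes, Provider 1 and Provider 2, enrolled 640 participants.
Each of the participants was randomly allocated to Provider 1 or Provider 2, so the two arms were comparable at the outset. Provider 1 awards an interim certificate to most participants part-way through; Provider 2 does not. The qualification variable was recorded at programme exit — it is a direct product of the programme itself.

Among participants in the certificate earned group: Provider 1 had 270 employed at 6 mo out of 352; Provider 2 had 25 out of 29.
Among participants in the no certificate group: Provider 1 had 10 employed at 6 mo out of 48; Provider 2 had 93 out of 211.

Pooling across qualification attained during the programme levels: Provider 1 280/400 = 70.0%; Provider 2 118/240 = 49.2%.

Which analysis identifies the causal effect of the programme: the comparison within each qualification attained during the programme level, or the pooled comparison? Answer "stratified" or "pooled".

Because the programme influences qualification attained during the programme, qualification attained during the programme is a post-treatment mediator, not a confounder. Stratifying on it would bias the estimate; the causal effect is the crude pooled difference.
Pooled: Provider 1 70.0% vs Provider 2 49.2%; Provider 1 is higher overall.

pooled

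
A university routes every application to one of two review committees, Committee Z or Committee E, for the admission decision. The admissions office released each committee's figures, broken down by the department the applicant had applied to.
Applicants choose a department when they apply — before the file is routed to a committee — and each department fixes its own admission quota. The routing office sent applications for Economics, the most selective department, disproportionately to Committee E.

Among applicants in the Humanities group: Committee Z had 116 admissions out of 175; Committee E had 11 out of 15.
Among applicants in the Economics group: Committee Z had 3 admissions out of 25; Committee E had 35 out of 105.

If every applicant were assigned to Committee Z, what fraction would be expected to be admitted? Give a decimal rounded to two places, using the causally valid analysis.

Since department is a pre-existing factor (not a product of the review committee) and it affects the outcome on its own, it is a confounder. The stratified rates, not the pooled rate, identify the causal effect.
Standardising Committee Z to the population department mix: 0.594·116/175 + 0.406·3/25 = 0.442.

0.44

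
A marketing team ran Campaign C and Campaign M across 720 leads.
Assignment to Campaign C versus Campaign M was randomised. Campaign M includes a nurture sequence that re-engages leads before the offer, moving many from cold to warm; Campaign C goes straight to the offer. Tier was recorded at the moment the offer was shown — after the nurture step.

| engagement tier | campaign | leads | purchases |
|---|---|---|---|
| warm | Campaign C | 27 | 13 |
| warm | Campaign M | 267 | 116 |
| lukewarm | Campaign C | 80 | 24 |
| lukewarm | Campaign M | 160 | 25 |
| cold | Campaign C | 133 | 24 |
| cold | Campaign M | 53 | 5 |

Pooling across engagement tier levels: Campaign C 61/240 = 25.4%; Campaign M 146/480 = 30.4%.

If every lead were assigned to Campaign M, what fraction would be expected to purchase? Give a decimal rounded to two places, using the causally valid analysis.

0.30

The engagement tier-specific comparison favours Campaign C throughout, but the pooled figures favour Campaign M. The question is whether to condition on engagement tier.
Engagement tier is recorded after the campaign and is itself shifted by it — it sits on the causal path from campaign to outcome. Conditioning on a mediator would strip out part of the effect we want; the pooled comparison gives the total causal effect.
So P(outcome | do(Campaign M)) is just the pooled rate for Campaign M: 146/480 = 0.304.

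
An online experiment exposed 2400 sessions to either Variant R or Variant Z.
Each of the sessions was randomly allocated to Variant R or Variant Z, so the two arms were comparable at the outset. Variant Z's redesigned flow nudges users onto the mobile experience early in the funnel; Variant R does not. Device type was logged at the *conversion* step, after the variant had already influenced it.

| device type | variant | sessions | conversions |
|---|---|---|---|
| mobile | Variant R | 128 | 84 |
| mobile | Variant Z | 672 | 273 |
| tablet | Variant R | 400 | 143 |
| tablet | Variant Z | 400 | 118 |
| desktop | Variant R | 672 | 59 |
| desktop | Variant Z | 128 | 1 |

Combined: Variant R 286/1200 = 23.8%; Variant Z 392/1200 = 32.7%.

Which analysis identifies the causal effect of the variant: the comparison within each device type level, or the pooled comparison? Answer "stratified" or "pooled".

pooled

The stratified and pooled comparisons disagree (Variant R wins within each device type; Variant Z wins overall), so the answer turns on the causal role of device type.
Device type lies on the pathway variant → device type → outcome, so adjusting for it blocks the indirect effect. For the total causal effect of variant, use the unadjusted pooled rates.
Pooled: Variant R 23.8% vs Variant Z 32.7%; Variant Z is higher overall.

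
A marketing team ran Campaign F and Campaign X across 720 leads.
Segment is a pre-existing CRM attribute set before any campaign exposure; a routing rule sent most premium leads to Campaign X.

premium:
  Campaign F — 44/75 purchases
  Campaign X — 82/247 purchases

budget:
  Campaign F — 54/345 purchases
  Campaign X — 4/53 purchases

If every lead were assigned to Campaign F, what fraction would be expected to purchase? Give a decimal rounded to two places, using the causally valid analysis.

0.35

The stratified and pooled comparisons disagree (Campaign F wins within each customer segment; Campaign X wins overall), so the answer turns on the causal role of customer segment.
Here customer segment is a common cause — it drives both which campaign a case falls under and the outcome. The crude comparison mixes populations; the stratum-specific rates are the causally relevant ones.
Standardising Campaign F to the population customer segment mix: 0.447·44/75 + 0.553·54/345 = 0.349.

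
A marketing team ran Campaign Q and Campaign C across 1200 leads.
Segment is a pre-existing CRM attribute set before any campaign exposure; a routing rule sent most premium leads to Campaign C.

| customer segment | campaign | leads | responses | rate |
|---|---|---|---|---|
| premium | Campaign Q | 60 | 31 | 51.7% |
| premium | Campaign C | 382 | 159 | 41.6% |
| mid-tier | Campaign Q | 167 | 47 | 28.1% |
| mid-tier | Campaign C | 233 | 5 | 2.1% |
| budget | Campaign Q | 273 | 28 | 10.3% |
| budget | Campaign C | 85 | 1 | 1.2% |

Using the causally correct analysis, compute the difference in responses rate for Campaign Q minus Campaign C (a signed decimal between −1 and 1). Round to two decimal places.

The imbalance in customer segment arose from how leads were allocated, not from anything the campaign did; and customer segment independently affects the outcome. The pooled gap is confounded — condition on customer segment.
Adjusting over the population distribution of customer segment: 0.368·(0.517−0.416) + 0.333·(0.281−0.021) + 0.298·(0.103−0.012) = +0.151.

+0.15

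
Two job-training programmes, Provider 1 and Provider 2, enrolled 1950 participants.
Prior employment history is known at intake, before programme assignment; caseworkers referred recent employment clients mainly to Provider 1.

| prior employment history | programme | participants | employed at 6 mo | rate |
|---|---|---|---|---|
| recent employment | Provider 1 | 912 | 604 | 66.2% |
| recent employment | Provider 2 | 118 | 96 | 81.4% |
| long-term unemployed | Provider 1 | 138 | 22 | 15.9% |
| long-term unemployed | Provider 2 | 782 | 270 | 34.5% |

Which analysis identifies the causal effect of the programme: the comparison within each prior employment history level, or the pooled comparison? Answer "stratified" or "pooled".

Here prior employment history is a common cause — it drives both which programme a case falls under and the outcome. The crude comparison mixes populations; the stratum-specific rates are the causally relevant ones.
Within each level — recent employment: 66.2% vs 81.4%; long-term unemployed: 15.9% vs 34.5% — Provider 2 is higher every time.

stratified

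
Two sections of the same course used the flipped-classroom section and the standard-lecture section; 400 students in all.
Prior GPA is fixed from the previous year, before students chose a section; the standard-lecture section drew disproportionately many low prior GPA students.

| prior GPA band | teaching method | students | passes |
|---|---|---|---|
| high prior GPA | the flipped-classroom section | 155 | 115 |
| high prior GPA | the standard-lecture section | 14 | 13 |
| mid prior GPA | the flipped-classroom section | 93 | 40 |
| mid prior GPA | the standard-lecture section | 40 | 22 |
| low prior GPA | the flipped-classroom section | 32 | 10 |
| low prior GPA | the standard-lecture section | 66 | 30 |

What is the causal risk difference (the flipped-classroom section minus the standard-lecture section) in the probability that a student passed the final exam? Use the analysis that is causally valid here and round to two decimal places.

The stratified and pooled comparisons disagree (the standard-lecture section wins within each prior GPA band; the flipped-classroom section wins overall), so the answer turns on the causal role of prior GPA band.
Nothing the teaching method does changes prior GPA band; the imbalance is an allocation artefact. With prior GPA band also predicting the outcome, the pooled figure is confounded, and the within-stratum comparison is the causal one.
Adjusting over the population distribution of prior GPA band: 0.422·(0.742−0.929) + 0.333·(0.430−0.550) + 0.245·(0.312−0.455) = -0.154.

-0.15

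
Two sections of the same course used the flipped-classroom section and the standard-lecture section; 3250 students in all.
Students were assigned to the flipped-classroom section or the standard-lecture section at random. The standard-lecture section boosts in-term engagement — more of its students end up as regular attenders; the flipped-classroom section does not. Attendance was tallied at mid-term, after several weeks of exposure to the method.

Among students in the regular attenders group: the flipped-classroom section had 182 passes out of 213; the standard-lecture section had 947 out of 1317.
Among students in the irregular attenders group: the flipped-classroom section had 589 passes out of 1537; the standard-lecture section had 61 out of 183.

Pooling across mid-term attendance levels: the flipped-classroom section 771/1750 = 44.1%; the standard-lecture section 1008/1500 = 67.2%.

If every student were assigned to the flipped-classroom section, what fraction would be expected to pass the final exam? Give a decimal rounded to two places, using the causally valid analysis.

0.44

Mid-term attendance is downstream of the teaching method. One should not condition on a consequence of treatment, so the overall rates are the right comparison.
So P(outcome | do(the flipped-classroom section)) is just the pooled rate for the flipped-classroom section: 771/1750 = 0.441.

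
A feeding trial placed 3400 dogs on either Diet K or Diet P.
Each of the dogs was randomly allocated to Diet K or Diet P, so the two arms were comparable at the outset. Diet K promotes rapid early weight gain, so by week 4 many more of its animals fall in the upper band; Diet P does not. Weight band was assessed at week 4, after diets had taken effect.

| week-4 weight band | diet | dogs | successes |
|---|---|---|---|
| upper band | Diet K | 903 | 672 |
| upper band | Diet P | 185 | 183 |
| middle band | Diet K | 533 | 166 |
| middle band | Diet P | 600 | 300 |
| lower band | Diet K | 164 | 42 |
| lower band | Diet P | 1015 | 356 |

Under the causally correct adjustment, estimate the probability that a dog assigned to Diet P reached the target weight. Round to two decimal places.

Week-4 weight band is downstream of the diet. One should not condition on a consequence of treatment, so the overall rates are the right comparison.
So P(outcome | do(Diet P)) is just the pooled rate for Diet P: 839/1800 = 0.466.

0.47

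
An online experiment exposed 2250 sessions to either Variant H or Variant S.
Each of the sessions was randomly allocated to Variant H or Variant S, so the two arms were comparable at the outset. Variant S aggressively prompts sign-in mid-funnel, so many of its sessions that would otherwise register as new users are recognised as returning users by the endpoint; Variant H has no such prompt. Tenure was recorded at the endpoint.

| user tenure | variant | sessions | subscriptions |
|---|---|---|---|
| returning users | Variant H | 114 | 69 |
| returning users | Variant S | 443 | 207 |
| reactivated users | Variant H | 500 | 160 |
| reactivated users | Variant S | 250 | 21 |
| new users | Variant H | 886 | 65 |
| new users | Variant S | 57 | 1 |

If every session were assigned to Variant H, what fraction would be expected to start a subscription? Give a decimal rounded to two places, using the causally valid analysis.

0.20

User tenure is downstream of the variant. One should not condition on a consequence of treatment, so the overall rates are the right comparison.
So P(outcome | do(Variant H)) is just the pooled rate for Variant H: 294/1500 = 0.196.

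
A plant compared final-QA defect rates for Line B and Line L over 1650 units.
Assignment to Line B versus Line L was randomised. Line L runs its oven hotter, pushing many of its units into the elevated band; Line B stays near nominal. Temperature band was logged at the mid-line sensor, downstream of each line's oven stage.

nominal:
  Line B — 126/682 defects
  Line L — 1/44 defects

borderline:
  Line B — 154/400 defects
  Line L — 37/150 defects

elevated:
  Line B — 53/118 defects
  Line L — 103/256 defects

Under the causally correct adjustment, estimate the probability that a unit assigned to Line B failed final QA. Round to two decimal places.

Line L is lower inside every in-process temperature band stratum but Line B is lower in aggregate. Whether to stratify depends on how in-process temperature band relates to the line.
In-process temperature band here is a post-treatment variable shaped by the line; conditioning on it would introduce bias rather than remove it. The overall comparison is the causal one.
So P(outcome | do(Line B)) is just the pooled rate for Line B: 333/1200 = 0.278.

0.28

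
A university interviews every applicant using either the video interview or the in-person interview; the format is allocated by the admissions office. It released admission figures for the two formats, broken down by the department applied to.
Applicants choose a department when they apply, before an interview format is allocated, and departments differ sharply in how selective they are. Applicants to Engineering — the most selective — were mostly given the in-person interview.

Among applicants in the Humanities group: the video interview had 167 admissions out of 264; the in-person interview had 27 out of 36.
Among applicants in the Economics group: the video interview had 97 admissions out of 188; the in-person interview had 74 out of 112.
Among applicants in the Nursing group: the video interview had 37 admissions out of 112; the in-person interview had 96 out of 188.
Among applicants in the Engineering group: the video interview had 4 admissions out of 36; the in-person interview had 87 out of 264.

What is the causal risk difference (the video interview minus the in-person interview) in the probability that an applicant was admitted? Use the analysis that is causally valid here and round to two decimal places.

Within every department level the in-person interview has the higher rate, yet pooled the video interview does — Simpson's reversal.
Here department is a common cause — it drives both which interview format a case falls under and the outcome. The crude comparison mixes populations; the stratum-specific rates are the causally relevant ones.
Adjusting over the population distribution of department: 0.250·(0.633−0.750) + 0.250·(0.516−0.661) + 0.250·(0.330−0.511) + 0.250·(0.111−0.330) = -0.165.

-0.17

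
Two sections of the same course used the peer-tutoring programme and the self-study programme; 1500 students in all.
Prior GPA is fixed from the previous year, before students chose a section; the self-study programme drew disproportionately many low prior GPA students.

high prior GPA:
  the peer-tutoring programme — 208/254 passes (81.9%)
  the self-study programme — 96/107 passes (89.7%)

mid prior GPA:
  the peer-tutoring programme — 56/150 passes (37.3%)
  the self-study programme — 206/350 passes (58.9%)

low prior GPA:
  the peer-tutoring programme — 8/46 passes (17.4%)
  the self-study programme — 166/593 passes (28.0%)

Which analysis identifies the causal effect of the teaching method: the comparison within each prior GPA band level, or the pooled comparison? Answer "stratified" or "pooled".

stratified

Within every prior GPA band level the self-study programme has the higher rate, yet pooled the peer-tutoring programme does — Simpson's reversal.
Prior GPA band is set before the teaching method has any effect — it is not caused by the teaching method — and it independently drives the outcome. That makes it a confounder, so the causal comparison is within prior GPA band levels.
Within each level — high prior GPA: 81.9% vs 89.7%; mid prior GPA: 37.3% vs 58.9%; low prior GPA: 17.4% vs 28.0% — the self-study programme is higher every time.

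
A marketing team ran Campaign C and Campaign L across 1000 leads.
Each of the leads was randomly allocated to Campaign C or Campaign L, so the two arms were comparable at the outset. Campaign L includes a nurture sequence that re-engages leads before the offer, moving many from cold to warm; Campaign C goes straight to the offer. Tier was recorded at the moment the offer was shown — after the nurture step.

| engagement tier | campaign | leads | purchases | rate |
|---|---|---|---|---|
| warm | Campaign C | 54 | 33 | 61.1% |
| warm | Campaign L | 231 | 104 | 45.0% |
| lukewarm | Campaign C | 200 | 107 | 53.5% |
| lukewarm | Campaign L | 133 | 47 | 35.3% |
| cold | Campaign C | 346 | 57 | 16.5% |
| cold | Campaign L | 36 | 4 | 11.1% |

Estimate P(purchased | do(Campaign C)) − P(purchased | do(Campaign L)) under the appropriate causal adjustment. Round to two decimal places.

-0.06

Because the campaign influences engagement tier, engagement tier is a post-treatment mediator, not a confounder. Stratifying on it would bias the estimate; the causal effect is the crude pooled difference.
The causal difference is the pooled difference: 0.328 − 0.388 = -0.059.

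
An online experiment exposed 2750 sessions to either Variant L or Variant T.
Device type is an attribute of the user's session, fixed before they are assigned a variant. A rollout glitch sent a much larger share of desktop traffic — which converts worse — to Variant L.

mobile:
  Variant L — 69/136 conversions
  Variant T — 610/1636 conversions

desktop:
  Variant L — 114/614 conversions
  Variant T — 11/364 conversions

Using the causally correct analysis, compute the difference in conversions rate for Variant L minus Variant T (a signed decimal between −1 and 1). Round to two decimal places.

Device type is set before the variant has any effect — it is not caused by the variant — and it independently drives the outcome. That makes it a confounder, so the causal comparison is within device type levels.
Adjusting over the population distribution of device type: 0.644·(0.507−0.373) + 0.356·(0.186−0.030) = +0.142.

+0.14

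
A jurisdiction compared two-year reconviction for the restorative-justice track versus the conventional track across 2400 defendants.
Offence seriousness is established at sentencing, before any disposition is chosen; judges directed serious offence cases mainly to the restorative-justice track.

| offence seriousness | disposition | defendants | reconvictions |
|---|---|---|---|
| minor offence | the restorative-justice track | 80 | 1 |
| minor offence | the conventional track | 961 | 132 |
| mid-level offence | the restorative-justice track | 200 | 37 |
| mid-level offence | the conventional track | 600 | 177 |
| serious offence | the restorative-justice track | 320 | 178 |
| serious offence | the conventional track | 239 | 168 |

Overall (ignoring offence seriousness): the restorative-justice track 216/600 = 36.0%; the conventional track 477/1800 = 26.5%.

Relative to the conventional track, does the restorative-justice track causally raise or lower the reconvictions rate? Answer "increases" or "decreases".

decreases

the restorative-justice track is lower inside every offence seriousness stratum but the conventional track is lower in aggregate. Whether to stratify depends on how offence seriousness relates to the disposition.
Since offence seriousness is a pre-existing factor (not a product of the disposition) and it affects the outcome on its own, it is a confounder. The stratified rates, not the pooled rate, identify the causal effect.
Within each level — minor offence: 1.2% vs 13.7%; mid-level offence: 18.5% vs 29.5%; serious offence: 55.6% vs 70.3% — the restorative-justice track is lower every time.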